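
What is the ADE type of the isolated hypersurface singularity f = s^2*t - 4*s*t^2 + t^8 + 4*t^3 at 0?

D_{9}

The Hessian of f at 0 is [[0, 0], [0, 0]] with rank 0, so corank 2. A Groebner basis of the Jacobian ideal J(f) in C{s,t} is {s^2/8 + t^7 - t^2/2, s^3 - 8*t^3, s*t - 2*t^2}; counting standard monomials gives mu = 9. Corank 2; j^3 = t*(s - 2*t)^2 has shape L^2 M (L != M), so D-series; mu = 9 gives D_9.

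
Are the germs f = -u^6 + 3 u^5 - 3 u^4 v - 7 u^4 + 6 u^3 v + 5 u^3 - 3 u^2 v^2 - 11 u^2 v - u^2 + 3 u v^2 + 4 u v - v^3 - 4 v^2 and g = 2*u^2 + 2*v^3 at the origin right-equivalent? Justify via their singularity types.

Yes.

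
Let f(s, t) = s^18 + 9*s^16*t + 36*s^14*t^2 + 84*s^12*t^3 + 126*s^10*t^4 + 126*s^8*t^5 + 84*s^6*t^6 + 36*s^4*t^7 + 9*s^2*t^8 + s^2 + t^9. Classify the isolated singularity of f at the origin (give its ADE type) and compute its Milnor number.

The Hessian of f at 0 is [[2, 0], [0, 0]] with rank 1, so corank 1. A Groebner basis of the Jacobian ideal J(f) in C{s,t} is {t^8, s}; counting standard monomials gives mu = 8. Corank 1: A-series; mu = 8 gives A_8.

Type A_8, Milnor number mu = 8.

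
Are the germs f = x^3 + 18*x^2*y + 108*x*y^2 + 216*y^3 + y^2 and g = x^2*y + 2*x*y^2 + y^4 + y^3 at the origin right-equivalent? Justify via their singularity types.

No.

The Hessian of f at 0 has rank 1. Corank 1: A-series; mu = 2 gives A_2. The Hessian of g at 0 has rank 0. Corank 2; j^3 = y*(x + y)^2 has shape L^2 M (L != M), so D-series; mu = 5 gives D_5. f is A_2 but g is D_5, hence not right-equivalent.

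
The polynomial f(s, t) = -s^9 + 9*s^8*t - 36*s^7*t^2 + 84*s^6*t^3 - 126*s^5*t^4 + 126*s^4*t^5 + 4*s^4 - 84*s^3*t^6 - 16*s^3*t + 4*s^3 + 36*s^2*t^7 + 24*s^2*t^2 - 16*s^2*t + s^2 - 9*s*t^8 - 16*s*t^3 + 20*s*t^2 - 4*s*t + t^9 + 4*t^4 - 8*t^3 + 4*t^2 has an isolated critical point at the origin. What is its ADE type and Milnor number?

Type A_{8}, Milnor number mu = 8.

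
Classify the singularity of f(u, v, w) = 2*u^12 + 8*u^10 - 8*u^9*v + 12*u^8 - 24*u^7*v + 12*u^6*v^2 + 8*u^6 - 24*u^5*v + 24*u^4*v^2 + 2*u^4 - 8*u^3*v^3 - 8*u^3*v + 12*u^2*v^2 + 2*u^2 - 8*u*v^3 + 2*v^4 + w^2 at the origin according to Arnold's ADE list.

A_3

The Hessian of f at 0 is [[4, 0, 0], [0, 0, 0], [0, 0, 2]] with rank 2, so corank 1. A Groebner basis of the Jacobian ideal J(f) in C{u,v,w} is {v^3, u, w}; counting standard monomials gives mu = 3. Corank 1: A-series; mu = 3 gives A_3.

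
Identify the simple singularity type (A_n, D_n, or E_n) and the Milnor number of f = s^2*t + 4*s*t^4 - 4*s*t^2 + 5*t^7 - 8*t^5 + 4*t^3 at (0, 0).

Type D8, Milnor number mu = 8.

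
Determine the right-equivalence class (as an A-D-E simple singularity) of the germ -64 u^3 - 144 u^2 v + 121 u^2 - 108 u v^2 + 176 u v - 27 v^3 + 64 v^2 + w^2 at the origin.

A2

The Hessian of f at 0 is [[242, 176, 0], [176, 128, 0], [0, 0, 2]] with rank 2, so corank 1. A Groebner basis of the Jacobian ideal J(f) in C{u,v,w} is {v^2, u + 8*v/11, w}; counting standard monomials gives mu = 2. Corank 1: A-series; mu = 2 gives A_2.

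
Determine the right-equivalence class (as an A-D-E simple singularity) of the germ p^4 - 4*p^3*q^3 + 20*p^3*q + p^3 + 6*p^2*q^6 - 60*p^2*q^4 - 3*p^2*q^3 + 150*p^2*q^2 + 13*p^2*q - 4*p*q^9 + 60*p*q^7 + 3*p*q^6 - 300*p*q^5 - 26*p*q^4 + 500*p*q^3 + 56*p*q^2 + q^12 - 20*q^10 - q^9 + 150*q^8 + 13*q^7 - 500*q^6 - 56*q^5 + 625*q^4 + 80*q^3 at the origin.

D_{5}

The Hessian of f at 0 has rank 0. Corank 2; j^3 = (p + 4*q)^2*(p + 5*q) has shape L^2 M (L != M), so D-series; mu = 5 gives D_5.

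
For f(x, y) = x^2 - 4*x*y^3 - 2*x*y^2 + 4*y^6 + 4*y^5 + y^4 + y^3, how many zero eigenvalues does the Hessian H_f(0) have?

The Hessian at 0 is [[2, 0], [0, 0]] of rank 1; hence corank 1.

1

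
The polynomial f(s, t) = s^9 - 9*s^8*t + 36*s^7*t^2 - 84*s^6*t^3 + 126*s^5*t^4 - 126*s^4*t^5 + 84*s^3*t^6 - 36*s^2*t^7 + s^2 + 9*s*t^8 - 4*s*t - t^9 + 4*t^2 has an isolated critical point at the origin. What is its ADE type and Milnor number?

Type A_8, Milnor number mu = 8.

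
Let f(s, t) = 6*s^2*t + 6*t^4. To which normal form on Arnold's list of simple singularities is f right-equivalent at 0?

The Hessian of f at 0 has rank 0. Corank 2; j^3 = 6*s^2*t has shape L^2 M (L != M), so D-series; mu = 5 gives D_5.

D_5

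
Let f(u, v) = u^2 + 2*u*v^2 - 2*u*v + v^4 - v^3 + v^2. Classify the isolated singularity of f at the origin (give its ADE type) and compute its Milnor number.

The Hessian of f at 0 has rank 1. Corank 1: A-series; mu = 2 gives A_2.

Type A_2, Milnor number mu = 2.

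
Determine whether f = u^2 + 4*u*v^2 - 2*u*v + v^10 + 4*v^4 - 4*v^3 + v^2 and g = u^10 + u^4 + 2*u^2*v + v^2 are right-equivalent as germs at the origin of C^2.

The Hessian of f at 0 has rank 1. Corank 1: A-series; mu = 9 gives A_9. The Hessian of g at 0 has rank 1. Corank 1: A-series; mu = 9 gives A_9. Both have type A_9, hence right-equivalent.

Yes.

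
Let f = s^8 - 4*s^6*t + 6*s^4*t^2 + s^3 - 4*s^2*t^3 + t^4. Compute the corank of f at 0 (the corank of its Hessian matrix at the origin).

2

The Hessian at 0 is [[0, 0], [0, 0]] of rank 0; hence corank 2.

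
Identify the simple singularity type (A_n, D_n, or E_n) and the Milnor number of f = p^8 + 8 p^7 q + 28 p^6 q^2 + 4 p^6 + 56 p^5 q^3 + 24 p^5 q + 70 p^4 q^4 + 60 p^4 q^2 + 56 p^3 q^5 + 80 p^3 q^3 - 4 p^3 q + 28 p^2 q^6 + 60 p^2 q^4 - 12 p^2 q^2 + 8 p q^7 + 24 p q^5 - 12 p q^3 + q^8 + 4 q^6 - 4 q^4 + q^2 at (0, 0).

Type A7, Milnor number mu = 7.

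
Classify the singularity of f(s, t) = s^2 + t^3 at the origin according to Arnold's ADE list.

The Hessian of f at 0 is [[2, 0], [0, 0]] with rank 1, so corank 1. A Groebner basis of the Jacobian ideal J(f) in C{s,t} is {t^2, s}; counting standard monomials gives mu = 2. Corank 1: A-series; mu = 2 gives A_2.

A_2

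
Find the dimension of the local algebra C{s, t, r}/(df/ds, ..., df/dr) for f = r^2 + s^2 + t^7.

6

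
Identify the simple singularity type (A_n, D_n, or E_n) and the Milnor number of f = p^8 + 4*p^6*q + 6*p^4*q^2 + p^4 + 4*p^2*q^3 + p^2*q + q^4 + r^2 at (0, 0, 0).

The Hessian of f at 0 is [[0, 0, 0], [0, 0, 0], [0, 0, 2]] with rank 1, so corank 2. A Groebner basis of the Jacobian ideal J(f) in C{p,q,r} is {p^3, p^2/4 + q^3, p*q, r}; counting standard monomials gives mu = 5. Corank 2; j^3 = p^2*q has shape L^2 M (L != M), so D-series; mu = 5 gives D_5.

Type D5, Milnor number mu = 5.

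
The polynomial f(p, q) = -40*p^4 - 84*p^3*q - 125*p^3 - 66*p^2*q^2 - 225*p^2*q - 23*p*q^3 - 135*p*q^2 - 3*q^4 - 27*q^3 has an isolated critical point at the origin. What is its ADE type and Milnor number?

Type E_7, Milnor number mu = 7.

The Hessian of f at 0 is [[0, 0], [0, 0]] with rank 0, so corank 2. A Groebner basis of the Jacobian ideal J(f) in C{p,q} is {1171875*p^2/4 + 703125*p*q/2 + q^4 - 125*q^3/4 + 421875*q^2/4, p^3 + 2475*p^2/4 + 1485*p*q/2 + 3*q^3/20 + 891*q^2/4, p^2*q - 2875*p^2/4 - 1725*p*q/2 - 17*q^3/60 - 1035*q^2/4, 625*p^2 + p*q^2 + 750*p*q + 8*q^3/15 + 225*q^2}; counting standard monomials gives mu = 7. Corank 2; j^3 = -(5*p + 3*q)^3 is a perfect cube, so E-series; the 4-jet and mu = 7 give E_7.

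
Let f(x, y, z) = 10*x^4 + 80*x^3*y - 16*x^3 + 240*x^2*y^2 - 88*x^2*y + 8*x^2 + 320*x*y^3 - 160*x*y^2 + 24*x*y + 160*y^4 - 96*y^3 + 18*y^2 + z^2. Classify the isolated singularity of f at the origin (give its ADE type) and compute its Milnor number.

Type A3, Milnor number mu = 3.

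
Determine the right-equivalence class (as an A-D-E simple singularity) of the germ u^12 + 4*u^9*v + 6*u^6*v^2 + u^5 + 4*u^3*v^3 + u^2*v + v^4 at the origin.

The Hessian of f at 0 has rank 0. Corank 2; j^3 = u^2*v has shape L^2 M (L != M), so D-series; mu = 5 gives D_5.

D_{5}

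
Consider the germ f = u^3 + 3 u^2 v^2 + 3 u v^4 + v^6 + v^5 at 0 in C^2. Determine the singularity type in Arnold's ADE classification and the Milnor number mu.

Type E8, Milnor number mu = 8.

The Hessian of f at 0 has rank 0. Corank 2; j^3 = u^3 is a perfect cube, so E-series; the 5-jet and mu = 8 give E_8.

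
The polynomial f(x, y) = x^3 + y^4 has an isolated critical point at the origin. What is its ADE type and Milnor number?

The Hessian of f at 0 has rank 0. Corank 2; j^3 = x^3 is a perfect cube, so E-series; the 4-jet and mu = 6 give E_6.

Type E_{6}, Milnor number mu = 6.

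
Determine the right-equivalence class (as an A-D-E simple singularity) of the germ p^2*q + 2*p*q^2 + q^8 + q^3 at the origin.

D9

The Hessian of f at 0 has rank 0. Corank 2; j^3 = q*(p + q)^2 has shape L^2 M (L != M), so D-series; mu = 9 gives D_9.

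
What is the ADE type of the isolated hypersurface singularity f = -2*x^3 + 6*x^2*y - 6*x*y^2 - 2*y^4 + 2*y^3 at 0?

E6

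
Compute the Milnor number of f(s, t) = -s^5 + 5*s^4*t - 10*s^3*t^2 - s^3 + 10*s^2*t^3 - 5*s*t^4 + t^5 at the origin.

The Hessian of f at 0 has rank 0. Corank 2; j^3 = -s^3 is a perfect cube, so E-series; the 5-jet and mu = 8 give E_8.

8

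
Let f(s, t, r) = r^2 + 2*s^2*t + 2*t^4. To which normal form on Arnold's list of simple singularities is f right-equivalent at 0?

D_{5}

The Hessian of f at 0 is [[0, 0, 0], [0, 0, 0], [0, 0, 2]] with rank 1, so corank 2. A Groebner basis of the Jacobian ideal J(f) in C{s,t,r} is {s^3, s^2/4 + t^3, s*t, r}; counting standard monomials gives mu = 5. Corank 2; j^3 = 2*s^2*t has shape L^2 M (L != M), so D-series; mu = 5 gives D_5.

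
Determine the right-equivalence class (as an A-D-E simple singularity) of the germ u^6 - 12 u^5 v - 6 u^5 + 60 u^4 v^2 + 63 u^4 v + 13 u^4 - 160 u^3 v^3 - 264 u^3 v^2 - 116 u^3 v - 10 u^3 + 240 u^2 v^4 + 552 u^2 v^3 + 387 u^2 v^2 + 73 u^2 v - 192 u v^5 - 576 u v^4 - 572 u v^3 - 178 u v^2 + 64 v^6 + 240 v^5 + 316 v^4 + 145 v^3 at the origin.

D_4

The Hessian of f at 0 has rank 0. Corank 2; j^3 = -(2*u - 5*v)*(5*u^2 - 24*u*v + 29*v^2) splits into three distinct lines over C (the quadratic factor has nonzero discriminant), so D_4.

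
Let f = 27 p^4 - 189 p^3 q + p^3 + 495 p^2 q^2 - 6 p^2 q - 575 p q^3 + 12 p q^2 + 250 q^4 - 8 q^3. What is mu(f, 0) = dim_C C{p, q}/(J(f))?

7

The Hessian of f at 0 has rank 0. Corank 2; j^3 = (p - 2*q)^3 is a perfect cube, so E-series; the 4-jet and mu = 7 give E_7.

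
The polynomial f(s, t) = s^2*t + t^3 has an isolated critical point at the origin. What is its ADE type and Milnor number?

The Hessian of f at 0 is [[0, 0], [0, 0]] with rank 0, so corank 2. A Groebner basis of the Jacobian ideal J(f) in C{s,t} is {t^3, s^2 + 3*t^2, s*t}; counting standard monomials gives mu = 4. Corank 2; j^3 = t*(s^2 + t^2) splits into three distinct lines over C (the quadratic factor has nonzero discriminant), so D_4.

Type D_4, Milnor number mu = 4.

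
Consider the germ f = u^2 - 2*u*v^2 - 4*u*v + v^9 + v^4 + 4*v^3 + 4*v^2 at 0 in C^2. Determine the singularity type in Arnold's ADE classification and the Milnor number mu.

Type A_{8}, Milnor number mu = 8.

The Hessian of f at 0 is [[2, -4], [-4, 8]] with rank 1, so corank 1. A Groebner basis of the Jacobian ideal J(f) in C{u,v} is {u^4 - 8*u^3*v + 24*u^3 - 80*u^2*v + 80*u^2 - 192*u*v + 64*u - 128*v, -u + v^2 + 2*v}; counting standard monomials gives mu = 8. Corank 1: A-series; mu = 8 gives A_8.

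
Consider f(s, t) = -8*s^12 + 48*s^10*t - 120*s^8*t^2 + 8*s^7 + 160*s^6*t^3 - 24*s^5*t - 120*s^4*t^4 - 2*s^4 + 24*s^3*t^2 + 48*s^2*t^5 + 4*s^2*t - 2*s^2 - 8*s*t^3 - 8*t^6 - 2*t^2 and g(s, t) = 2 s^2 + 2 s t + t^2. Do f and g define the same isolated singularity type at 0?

Yes.

The Hessian of f at 0 has rank 2. Corank 0: nondegenerate Morse point, so A_1. The Hessian of g at 0 has rank 2. Corank 0: nondegenerate Morse point, so A_1. Both have type A_1, hence right-equivalent.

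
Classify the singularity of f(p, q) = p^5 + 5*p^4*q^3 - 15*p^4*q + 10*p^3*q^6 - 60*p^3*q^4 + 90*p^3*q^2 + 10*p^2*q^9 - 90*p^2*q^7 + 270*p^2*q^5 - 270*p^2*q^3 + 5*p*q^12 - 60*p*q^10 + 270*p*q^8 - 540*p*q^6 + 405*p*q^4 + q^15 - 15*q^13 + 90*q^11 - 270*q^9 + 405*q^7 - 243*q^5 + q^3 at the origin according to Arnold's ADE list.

The Hessian of f at 0 has rank 0. Corank 2; j^3 = q^3 is a perfect cube, so E-series; the 5-jet and mu = 8 give E_8.

E_8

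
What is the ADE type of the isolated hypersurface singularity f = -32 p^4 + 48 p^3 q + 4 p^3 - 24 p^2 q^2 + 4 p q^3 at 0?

E7

The Hessian of f at 0 has rank 0. Corank 2; j^3 = 4*p^3 is a perfect cube, so E-series; the 4-jet and mu = 7 give E_7.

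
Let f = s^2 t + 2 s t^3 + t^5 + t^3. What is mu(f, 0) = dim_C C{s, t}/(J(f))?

4

The Hessian of f at 0 has rank 0. Corank 2; j^3 = t*(s^2 + t^2) splits into three distinct lines over C (the quadratic factor has nonzero discriminant), so D_4.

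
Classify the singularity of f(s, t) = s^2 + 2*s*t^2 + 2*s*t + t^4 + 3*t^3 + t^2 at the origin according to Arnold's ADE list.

The Hessian of f at 0 has rank 1. Corank 1: A-series; mu = 2 gives A_2.

A_2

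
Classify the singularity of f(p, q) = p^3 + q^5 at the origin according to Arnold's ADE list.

E8

The Hessian of f at 0 is [[0, 0], [0, 0]] with rank 0, so corank 2. A Groebner basis of the Jacobian ideal J(f) in C{p,q} is {q^4, p^2}; counting standard monomials gives mu = 8. Corank 2; j^3 = p^3 is a perfect cube, so E-series; the 5-jet and mu = 8 give E_8.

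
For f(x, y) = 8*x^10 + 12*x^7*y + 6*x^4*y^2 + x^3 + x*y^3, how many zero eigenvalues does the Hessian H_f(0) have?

Hessian at 0 has rank 0.

2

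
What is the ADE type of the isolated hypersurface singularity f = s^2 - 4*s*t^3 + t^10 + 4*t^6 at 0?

A_9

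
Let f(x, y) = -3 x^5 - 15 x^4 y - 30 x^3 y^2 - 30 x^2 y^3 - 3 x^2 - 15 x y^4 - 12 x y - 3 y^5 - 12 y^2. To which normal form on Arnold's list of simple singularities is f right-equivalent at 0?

A_4

The Hessian of f at 0 has rank 1. Corank 1: A-series; mu = 4 gives A_4.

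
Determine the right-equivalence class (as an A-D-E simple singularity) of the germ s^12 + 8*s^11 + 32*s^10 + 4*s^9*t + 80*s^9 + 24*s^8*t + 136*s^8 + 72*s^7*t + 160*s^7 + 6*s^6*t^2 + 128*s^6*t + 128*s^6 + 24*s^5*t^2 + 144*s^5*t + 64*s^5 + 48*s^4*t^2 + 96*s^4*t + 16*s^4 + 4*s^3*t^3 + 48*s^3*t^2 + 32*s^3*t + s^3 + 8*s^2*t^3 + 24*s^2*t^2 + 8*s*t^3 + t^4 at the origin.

E6

The Hessian of f at 0 is [[0, 0], [0, 0]] with rank 0, so corank 2. A Groebner basis of the Jacobian ideal J(f) in C{s,t} is {t^4, s*t^2 + t^3/6, s^2}; counting standard monomials gives mu = 6. Corank 2; j^3 = s^3 is a perfect cube, so E-series; the 4-jet and mu = 6 give E_6.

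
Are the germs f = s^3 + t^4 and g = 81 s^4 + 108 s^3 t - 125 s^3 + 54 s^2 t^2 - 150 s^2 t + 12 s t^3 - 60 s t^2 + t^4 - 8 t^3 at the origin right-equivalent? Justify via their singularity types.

The Hessian of f at 0 has rank 0. Corank 2; j^3 = s^3 is a perfect cube, so E-series; the 4-jet and mu = 6 give E_6. The Hessian of g at 0 has rank 0. Corank 2; j^3 = -(5*s + 2*t)^3 is a perfect cube, so E-series; the 4-jet and mu = 6 give E_6. Both have type E_6, hence right-equivalent.

Yes.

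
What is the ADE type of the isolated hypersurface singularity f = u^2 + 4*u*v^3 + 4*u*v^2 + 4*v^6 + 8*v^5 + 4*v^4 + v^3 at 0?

A2

The Hessian of f at 0 has rank 1. Corank 1: A-series; mu = 2 gives A_2.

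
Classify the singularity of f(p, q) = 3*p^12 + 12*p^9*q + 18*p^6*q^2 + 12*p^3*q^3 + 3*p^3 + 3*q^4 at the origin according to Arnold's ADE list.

The Hessian of f at 0 is [[0, 0], [0, 0]] with rank 0, so corank 2. A Groebner basis of the Jacobian ideal J(f) in C{p,q} is {q^3, p^2}; counting standard monomials gives mu = 6. Corank 2; j^3 = 3*p^3 is a perfect cube, so E-series; the 4-jet and mu = 6 give E_6.

E_6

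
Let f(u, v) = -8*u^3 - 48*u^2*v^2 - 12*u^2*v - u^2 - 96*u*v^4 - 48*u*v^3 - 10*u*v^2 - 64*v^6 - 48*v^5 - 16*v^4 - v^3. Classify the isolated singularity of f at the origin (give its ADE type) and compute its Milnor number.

The Hessian of f at 0 has rank 1. Corank 1: A-series; mu = 2 gives A_2.

Type A_{2}, Milnor number mu = 2.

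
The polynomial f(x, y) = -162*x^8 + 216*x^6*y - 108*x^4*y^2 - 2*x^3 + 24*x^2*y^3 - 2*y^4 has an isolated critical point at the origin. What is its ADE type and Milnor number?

The Hessian of f at 0 has rank 0. Corank 2; j^3 = -2*x^3 is a perfect cube, so E-series; the 4-jet and mu = 6 give E_6.

Type E6, Milnor number mu = 6.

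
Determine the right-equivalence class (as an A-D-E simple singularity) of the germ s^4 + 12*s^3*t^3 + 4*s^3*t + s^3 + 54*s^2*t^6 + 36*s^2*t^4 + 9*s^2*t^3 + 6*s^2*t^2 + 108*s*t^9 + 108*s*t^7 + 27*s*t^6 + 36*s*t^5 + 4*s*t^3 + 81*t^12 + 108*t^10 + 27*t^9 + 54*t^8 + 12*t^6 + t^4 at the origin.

The Hessian of f at 0 has rank 0. Corank 2; j^3 = s^3 is a perfect cube, so E-series; the 4-jet and mu = 6 give E_6.

E_6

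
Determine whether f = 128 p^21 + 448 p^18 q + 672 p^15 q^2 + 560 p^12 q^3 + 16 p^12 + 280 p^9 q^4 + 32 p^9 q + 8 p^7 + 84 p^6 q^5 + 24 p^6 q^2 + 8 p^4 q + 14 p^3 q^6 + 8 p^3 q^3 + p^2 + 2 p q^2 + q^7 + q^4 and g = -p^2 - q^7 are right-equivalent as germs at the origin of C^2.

Yes.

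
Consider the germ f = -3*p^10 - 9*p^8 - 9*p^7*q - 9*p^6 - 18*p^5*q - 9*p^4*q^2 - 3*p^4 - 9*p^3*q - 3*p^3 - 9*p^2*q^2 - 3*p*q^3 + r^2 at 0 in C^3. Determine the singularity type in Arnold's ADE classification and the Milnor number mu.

The Hessian of f at 0 has rank 1. Corank 2; j^3 = -3*p^3 is a perfect cube, so E-series; the 4-jet and mu = 7 give E_7.

Type E_{7}, Milnor number mu = 7.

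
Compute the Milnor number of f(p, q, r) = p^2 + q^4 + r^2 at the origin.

3

The Hessian of f at 0 has rank 2. Corank 1: A-series; mu = 3 gives A_3.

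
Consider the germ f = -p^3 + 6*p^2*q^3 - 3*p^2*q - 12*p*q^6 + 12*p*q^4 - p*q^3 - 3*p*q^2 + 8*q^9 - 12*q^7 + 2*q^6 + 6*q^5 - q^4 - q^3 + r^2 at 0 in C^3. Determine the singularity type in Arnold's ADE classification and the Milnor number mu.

Type E_7, Milnor number mu = 7.

The Hessian of f at 0 is [[0, 0, 0], [0, 0, 0], [0, 0, 2]] with rank 1, so corank 2. A Groebner basis of the Jacobian ideal J(f) in C{p,q,r} is {p^3 + 3*p^2*q + 6*p^2 + 12*p*q + 6*q^2, -3*p^2 + p*q^2 - 6*p*q - 3*q^2, 3*p^2 + 6*p*q + q^3 + 3*q^2, r}; counting standard monomials gives mu = 7. Corank 2; j^3 = -(p + q)^3 is a perfect cube, so E-series; the 4-jet and mu = 7 give E_7.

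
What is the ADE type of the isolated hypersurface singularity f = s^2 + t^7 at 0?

A6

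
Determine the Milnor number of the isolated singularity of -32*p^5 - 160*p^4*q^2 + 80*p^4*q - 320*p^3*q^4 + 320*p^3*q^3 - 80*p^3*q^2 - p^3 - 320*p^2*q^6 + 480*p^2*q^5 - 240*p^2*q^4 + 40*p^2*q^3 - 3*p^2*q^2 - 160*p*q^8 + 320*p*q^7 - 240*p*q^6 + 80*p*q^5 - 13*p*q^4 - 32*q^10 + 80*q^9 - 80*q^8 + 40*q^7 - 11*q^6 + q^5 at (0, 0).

The Hessian of f at 0 is [[0, 0], [0, 0]] with rank 0, so corank 2. A Groebner basis of the Jacobian ideal J(f) in C{p,q} is {p^2/8 + p*q^3 + p*q^2/4, p^2 + 2*p*q^2 + q^4, p^3, p^2*q - p^2/4 - p*q^2/2}; counting standard monomials gives mu = 8. Corank 2; j^3 = -p^3 is a perfect cube, so E-series; the 5-jet and mu = 8 give E_8.

8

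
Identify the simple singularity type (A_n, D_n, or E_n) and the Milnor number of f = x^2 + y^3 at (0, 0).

The Hessian of f at 0 is [[2, 0], [0, 0]] with rank 1, so corank 1. A Groebner basis of the Jacobian ideal J(f) in C{x,y} is {y^2, x}; counting standard monomials gives mu = 2. Corank 1: A-series; mu = 2 gives A_2.

Type A_{2}, Milnor number mu = 2.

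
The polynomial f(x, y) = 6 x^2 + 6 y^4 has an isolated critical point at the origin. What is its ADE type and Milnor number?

Type A_3, Milnor number mu = 3.

The Hessian of f at 0 is [[12, 0], [0, 0]] with rank 1, so corank 1. A Groebner basis of the Jacobian ideal J(f) in C{x,y} is {y^3, x}; counting standard monomials gives mu = 3. Corank 1: A-series; mu = 3 gives A_3.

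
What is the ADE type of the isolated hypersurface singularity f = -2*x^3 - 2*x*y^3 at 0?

E7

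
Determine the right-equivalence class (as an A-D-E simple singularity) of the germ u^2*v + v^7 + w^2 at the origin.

D_8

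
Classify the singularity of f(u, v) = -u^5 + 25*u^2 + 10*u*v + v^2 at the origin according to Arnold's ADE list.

The Hessian of f at 0 is [[50, 10], [10, 2]] with rank 1, so corank 1. A Groebner basis of the Jacobian ideal J(f) in C{u,v} is {v^4, u + v/5}; counting standard monomials gives mu = 4. Corank 1: A-series; mu = 4 gives A_4.

A_{4}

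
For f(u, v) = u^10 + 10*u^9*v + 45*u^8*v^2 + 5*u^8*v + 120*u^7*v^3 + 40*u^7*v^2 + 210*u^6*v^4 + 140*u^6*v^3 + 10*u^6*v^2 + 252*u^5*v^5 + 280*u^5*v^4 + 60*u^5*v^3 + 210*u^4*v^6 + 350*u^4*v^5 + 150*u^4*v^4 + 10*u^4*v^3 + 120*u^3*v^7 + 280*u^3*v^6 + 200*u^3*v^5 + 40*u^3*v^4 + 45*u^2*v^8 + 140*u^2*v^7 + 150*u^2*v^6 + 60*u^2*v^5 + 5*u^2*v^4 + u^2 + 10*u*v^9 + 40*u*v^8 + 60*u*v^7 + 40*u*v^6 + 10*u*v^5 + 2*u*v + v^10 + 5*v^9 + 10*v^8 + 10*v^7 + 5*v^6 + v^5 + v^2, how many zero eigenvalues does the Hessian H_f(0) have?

1

Hessian at 0 has rank 1.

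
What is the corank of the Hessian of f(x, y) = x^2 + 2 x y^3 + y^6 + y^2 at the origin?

0

Hessian at 0 has rank 2.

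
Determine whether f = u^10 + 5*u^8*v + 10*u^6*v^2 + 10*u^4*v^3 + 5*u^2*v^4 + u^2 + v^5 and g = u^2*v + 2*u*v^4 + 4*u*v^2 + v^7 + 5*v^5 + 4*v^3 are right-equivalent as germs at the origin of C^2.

No.

The Hessian of f at 0 has rank 1. Corank 1: A-series; mu = 4 gives A_4. The Hessian of g at 0 has rank 0. Corank 2; j^3 = v*(u + 2*v)^2 has shape L^2 M (L != M), so D-series; mu = 6 gives D_6. f is A_4 but g is D_6, hence not right-equivalent.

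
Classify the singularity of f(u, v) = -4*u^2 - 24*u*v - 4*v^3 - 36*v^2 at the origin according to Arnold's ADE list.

A2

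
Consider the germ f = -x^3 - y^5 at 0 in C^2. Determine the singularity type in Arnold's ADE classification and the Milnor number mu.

Type E8, Milnor number mu = 8.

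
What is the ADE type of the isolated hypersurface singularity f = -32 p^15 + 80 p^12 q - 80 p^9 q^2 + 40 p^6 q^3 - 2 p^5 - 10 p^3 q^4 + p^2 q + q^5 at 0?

D_6

The Hessian of f at 0 has rank 0. Corank 2; j^3 = p^2*q has shape L^2 M (L != M), so D-series; mu = 6 gives D_6.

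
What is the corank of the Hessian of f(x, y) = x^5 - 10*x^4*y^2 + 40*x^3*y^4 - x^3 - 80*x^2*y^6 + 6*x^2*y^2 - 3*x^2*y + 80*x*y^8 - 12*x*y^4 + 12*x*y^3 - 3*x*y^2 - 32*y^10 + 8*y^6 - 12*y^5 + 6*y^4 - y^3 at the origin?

2

The Hessian at 0 is [[0, 0], [0, 0]] of rank 0; hence corank 2.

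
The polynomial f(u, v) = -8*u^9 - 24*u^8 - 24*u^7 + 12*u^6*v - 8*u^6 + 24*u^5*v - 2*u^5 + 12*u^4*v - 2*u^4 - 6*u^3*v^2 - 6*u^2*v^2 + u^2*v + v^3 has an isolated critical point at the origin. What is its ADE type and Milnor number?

Type D_4, Milnor number mu = 4.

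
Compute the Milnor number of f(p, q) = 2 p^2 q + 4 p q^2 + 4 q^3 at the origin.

4

The Hessian of f at 0 is [[0, 0], [0, 0]] with rank 0, so corank 2. A Groebner basis of the Jacobian ideal J(f) in C{p,q} is {q^3, p^2 + 2*q^2, p*q + q^2}; counting standard monomials gives mu = 4. Corank 2; j^3 = 2*q*(p^2 + 2*p*q + 2*q^2) splits into three distinct lines over C (the quadratic factor has nonzero discriminant), so D_4.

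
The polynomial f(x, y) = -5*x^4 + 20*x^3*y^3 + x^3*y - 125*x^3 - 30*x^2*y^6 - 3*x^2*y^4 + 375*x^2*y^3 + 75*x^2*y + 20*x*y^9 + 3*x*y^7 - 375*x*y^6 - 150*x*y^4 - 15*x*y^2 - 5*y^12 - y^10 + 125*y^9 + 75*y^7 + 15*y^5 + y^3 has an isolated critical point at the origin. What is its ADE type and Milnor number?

Type E_{7}, Milnor number mu = 7.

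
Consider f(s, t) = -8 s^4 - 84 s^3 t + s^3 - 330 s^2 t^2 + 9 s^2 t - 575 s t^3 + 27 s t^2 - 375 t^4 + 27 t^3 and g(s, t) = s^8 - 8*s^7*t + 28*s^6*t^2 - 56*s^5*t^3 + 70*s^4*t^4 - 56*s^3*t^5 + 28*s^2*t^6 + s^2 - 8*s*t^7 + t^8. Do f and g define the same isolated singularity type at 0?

No.

The Hessian of f at 0 is [[0, 0], [0, 0]] with rank 0, so corank 2. A Groebner basis of the Jacobian ideal J(f) in C{s,t} is {3*s^2/4 + 9*s*t/2 + t^4 + t^3/4 + 27*t^2/4, s^3 - 99*s^2/4 - 297*s*t/2 + 75*t^3/4 - 891*t^2/4, s^2*t + 23*s^2/4 + 69*s*t/2 - 85*t^3/12 + 207*t^2/4, -s^2 + s*t^2 - 6*s*t + 8*t^3/3 - 9*t^2}; counting standard monomials gives mu = 7. Corank 2; j^3 = (s + 3*t)^3 is a perfect cube, so E-series; the 4-jet and mu = 7 give E_7. The Hessian of g at 0 is [[2, 0], [0, 0]] with rank 1, so corank 1. A Groebner basis of the Jacobian ideal J(g) in C{s,t} is {t^7, s}; counting standard monomials gives mu = 7. Corank 1: A-series; mu = 7 gives A_7. f is E_7 but g is A_7, hence not right-equivalent.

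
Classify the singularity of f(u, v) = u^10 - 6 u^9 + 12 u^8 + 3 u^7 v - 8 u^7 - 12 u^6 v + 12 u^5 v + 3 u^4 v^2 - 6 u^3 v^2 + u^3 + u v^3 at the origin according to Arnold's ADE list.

E7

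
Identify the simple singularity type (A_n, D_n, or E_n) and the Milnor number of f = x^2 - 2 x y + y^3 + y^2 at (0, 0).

The Hessian of f at 0 is [[2, -2], [-2, 2]] with rank 1, so corank 1. A Groebner basis of the Jacobian ideal J(f) in C{x,y} is {y^2, x - y}; counting standard monomials gives mu = 2. Corank 1: A-series; mu = 2 gives A_2.

Type A_{2}, Milnor number mu = 2.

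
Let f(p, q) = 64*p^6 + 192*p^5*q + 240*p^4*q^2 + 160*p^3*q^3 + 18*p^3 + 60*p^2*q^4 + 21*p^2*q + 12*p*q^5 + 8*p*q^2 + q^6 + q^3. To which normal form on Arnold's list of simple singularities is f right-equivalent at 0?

D_7

The Hessian of f at 0 has rank 0. Corank 2; j^3 = (2*p + q)*(3*p + q)^2 has shape L^2 M (L != M), so D-series; mu = 7 gives D_7.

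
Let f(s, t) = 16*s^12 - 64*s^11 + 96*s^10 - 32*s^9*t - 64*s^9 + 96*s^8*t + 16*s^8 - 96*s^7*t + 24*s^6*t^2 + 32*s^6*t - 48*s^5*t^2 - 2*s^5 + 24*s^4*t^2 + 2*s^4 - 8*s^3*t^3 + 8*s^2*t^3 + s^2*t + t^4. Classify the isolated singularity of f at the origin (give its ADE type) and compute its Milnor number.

Type D_{5}, Milnor number mu = 5.

The Hessian of f at 0 is [[0, 0], [0, 0]] with rank 0, so corank 2. A Groebner basis of the Jacobian ideal J(f) in C{s,t} is {s^3, s^2/4 + t^3, s*t}; counting standard monomials gives mu = 5. Corank 2; j^3 = s^2*t has shape L^2 M (L != M), so D-series; mu = 5 gives D_5.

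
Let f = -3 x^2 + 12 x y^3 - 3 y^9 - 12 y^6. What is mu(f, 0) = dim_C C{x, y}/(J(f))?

8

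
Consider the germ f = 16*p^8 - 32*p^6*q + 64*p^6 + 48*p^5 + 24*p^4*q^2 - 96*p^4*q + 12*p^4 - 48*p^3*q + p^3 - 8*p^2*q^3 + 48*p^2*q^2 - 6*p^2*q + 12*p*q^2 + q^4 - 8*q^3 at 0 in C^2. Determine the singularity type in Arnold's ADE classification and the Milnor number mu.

Type E_{6}, Milnor number mu = 6.

The Hessian of f at 0 is [[0, 0], [0, 0]] with rank 0, so corank 2. A Groebner basis of the Jacobian ideal J(f) in C{p,q} is {p^3 + 3*p^2/8 - 3*p*q/2 + 3*q^2/2, p^2*q + p^2/8 - p*q/2 + q^2/2, p^2/32 + p*q^2 - p*q/8 + q^2/8, q^3}; counting standard monomials gives mu = 6. Corank 2; j^3 = (p - 2*q)^3 is a perfect cube, so E-series; the 4-jet and mu = 6 give E_6.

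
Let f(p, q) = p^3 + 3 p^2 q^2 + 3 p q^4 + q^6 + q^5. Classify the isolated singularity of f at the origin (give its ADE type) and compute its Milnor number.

The Hessian of f at 0 has rank 0. Corank 2; j^3 = p^3 is a perfect cube, so E-series; the 5-jet and mu = 8 give E_8.

Type E_{8}, Milnor number mu = 8.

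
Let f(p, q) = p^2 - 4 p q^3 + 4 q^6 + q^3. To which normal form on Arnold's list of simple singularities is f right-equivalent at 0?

A_2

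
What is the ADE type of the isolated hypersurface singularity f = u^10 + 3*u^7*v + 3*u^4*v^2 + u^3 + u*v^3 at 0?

E7

The Hessian of f at 0 is [[0, 0], [0, 0]] with rank 0, so corank 2. A Groebner basis of the Jacobian ideal J(f) in C{u,v} is {u^3, u*v^2, 3*u^2 + v^3}; counting standard monomials gives mu = 7. Corank 2; j^3 = u^3 is a perfect cube, so E-series; the 4-jet and mu = 7 give E_7.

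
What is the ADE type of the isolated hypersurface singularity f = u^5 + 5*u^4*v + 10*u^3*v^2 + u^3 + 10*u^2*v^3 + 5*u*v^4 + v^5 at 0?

The Hessian of f at 0 is [[0, 0], [0, 0]] with rank 0, so corank 2. A Groebner basis of the Jacobian ideal J(f) in C{u,v} is {v^5, u*v^3 + v^4/4, u^2}; counting standard monomials gives mu = 8. Corank 2; j^3 = u^3 is a perfect cube, so E-series; the 5-jet and mu = 8 give E_8.

E_8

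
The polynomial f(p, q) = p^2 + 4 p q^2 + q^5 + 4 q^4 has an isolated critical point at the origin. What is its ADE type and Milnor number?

Type A4, Milnor number mu = 4.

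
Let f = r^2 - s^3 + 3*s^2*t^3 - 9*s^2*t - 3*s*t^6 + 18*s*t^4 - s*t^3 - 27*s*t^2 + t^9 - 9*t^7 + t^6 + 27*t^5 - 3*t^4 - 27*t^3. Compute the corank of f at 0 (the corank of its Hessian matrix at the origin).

2

The Hessian at 0 is [[0, 0, 0], [0, 0, 0], [0, 0, 2]] of rank 1; hence corank 2.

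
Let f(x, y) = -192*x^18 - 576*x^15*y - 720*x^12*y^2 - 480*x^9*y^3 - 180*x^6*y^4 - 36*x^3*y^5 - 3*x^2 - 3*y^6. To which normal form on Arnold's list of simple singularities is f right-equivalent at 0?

The Hessian of f at 0 has rank 1. Corank 1: A-series; mu = 5 gives A_5.

A_{5}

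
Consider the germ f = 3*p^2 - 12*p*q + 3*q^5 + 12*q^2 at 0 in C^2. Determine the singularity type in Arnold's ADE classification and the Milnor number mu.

The Hessian of f at 0 is [[6, -12], [-12, 24]] with rank 1, so corank 1. A Groebner basis of the Jacobian ideal J(f) in C{p,q} is {q^4, p - 2*q}; counting standard monomials gives mu = 4. Corank 1: A-series; mu = 4 gives A_4.

Type A4, Milnor number mu = 4.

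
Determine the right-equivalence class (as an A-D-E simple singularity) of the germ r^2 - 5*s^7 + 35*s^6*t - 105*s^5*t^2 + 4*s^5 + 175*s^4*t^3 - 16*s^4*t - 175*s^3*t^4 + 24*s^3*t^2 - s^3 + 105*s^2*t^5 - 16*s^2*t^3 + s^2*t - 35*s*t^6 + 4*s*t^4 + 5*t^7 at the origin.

The Hessian of f at 0 has rank 1. Corank 2; j^3 = -s^2*(s - t) has shape L^2 M (L != M), so D-series; mu = 8 gives D_8.

D_8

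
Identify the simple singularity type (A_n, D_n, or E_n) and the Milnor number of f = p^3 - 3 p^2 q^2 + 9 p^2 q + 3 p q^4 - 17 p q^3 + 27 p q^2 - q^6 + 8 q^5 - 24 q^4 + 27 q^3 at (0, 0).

The Hessian of f at 0 has rank 0. Corank 2; j^3 = (p + 3*q)^3 is a perfect cube, so E-series; the 4-jet and mu = 7 give E_7.

Type E7, Milnor number mu = 7.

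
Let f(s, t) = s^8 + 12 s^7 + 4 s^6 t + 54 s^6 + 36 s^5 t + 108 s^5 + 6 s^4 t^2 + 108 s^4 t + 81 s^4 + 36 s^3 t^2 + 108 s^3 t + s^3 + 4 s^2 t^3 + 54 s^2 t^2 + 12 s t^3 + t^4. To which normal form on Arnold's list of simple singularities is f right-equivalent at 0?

E_{6}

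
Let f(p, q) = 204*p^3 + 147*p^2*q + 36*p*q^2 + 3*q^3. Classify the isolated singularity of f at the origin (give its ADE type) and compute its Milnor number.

The Hessian of f at 0 is [[0, 0], [0, 0]] with rank 0, so corank 2. A Groebner basis of the Jacobian ideal J(f) in C{p,q} is {q^3, p^2 - 3*q^2/47, p*q + 12*q^2/47}; counting standard monomials gives mu = 4. Corank 2; j^3 = 3*(4*p + q)*(17*p^2 + 8*p*q + q^2) splits into three distinct lines over C (the quadratic factor has nonzero discriminant), so D_4.

Type D4, Milnor number mu = 4.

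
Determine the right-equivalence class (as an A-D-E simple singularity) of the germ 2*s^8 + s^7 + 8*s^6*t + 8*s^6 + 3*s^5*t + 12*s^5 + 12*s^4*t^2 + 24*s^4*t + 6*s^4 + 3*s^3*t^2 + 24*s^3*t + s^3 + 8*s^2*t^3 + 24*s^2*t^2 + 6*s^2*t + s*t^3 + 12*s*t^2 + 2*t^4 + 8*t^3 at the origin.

E_7

The Hessian of f at 0 is [[0, 0], [0, 0]] with rank 0, so corank 2. A Groebner basis of the Jacobian ideal J(f) in C{s,t} is {-3*s^2/164 - 3*s*t/41 + t^4 - t^3/164 - 3*t^2/41, s^3 + 141*s^2/82 + 282*s*t/41 + 703*t^3/82 + 282*t^2/41, s^2*t - 95*s^2/164 - 95*s*t/41 - 2063*t^3/492 - 95*t^2/41, 6*s^2/41 + s*t^2 + 24*s*t/41 + 84*t^3/41 + 24*t^2/41}; counting standard monomials gives mu = 7. Corank 2; j^3 = (s + 2*t)^3 is a perfect cube, so E-series; the 4-jet and mu = 7 give E_7.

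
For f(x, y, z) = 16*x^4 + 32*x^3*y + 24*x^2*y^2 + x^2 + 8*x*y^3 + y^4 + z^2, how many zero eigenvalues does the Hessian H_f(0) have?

Hessian at 0 has rank 2.

1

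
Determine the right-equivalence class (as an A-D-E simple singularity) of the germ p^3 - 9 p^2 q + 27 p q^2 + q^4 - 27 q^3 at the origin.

E6

The Hessian of f at 0 is [[0, 0], [0, 0]] with rank 0, so corank 2. A Groebner basis of the Jacobian ideal J(f) in C{p,q} is {q^3, p^2 - 6*p*q + 9*q^2}; counting standard monomials gives mu = 6. Corank 2; j^3 = (p - 3*q)^3 is a perfect cube, so E-series; the 4-jet and mu = 6 give E_6.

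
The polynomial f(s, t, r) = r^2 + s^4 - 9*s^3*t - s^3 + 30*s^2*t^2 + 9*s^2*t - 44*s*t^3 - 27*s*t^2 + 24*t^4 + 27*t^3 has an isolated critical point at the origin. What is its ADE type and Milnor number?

Type E_{7}, Milnor number mu = 7.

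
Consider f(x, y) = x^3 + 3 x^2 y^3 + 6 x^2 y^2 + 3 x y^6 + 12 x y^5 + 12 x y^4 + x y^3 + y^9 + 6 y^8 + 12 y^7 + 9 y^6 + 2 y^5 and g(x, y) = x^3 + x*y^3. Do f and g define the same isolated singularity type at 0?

Yes.

The Hessian of f at 0 is [[0, 0], [0, 0]] with rank 0, so corank 2. A Groebner basis of the Jacobian ideal J(f) in C{x,y} is {-x^2/4 + y^4 - y^3/12, x^3, x^2*y + x^2/12 + y^3/36, x^2/2 + x*y^2 + y^3/6}; counting standard monomials gives mu = 7. Corank 2; j^3 = x^3 is a perfect cube, so E-series; the 4-jet and mu = 7 give E_7. The Hessian of g at 0 is [[0, 0], [0, 0]] with rank 0, so corank 2. A Groebner basis of the Jacobian ideal J(g) in C{x,y} is {x^3, x*y^2, 3*x^2 + y^3}; counting standard monomials gives mu = 7. Corank 2; j^3 = x^3 is a perfect cube, so E-series; the 4-jet and mu = 7 give E_7. Both have type E_7, hence right-equivalent.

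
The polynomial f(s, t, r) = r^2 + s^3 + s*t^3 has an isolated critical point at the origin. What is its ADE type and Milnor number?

Type E7, Milnor number mu = 7.

The Hessian of f at 0 is [[0, 0, 0], [0, 0, 0], [0, 0, 2]] with rank 1, so corank 2. A Groebner basis of the Jacobian ideal J(f) in C{s,t,r} is {s^3, s*t^2, 3*s^2 + t^3, r}; counting standard monomials gives mu = 7. Corank 2; j^3 = s^3 is a perfect cube, so E-series; the 4-jet and mu = 7 give E_7.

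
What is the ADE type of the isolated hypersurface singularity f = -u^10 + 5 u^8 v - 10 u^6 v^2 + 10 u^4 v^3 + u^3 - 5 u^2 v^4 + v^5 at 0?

E_8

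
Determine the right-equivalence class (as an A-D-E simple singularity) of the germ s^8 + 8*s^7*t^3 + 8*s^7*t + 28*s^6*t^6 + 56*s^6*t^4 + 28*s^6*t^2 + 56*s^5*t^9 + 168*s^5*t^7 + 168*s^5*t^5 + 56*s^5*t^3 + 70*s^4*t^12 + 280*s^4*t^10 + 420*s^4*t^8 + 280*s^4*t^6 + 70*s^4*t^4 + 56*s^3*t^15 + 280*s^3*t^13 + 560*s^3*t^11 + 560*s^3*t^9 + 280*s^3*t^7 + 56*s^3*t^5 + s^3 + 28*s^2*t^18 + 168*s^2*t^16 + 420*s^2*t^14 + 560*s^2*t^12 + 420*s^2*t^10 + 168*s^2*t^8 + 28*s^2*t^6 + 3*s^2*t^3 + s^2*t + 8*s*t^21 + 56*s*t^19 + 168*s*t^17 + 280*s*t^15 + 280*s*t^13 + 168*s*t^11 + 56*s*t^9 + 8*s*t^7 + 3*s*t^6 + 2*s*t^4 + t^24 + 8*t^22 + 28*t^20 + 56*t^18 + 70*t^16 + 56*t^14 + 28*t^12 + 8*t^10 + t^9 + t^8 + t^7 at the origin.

D9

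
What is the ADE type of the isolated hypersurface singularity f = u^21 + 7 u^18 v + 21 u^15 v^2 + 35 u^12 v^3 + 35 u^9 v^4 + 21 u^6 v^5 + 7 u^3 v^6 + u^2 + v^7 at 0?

The Hessian of f at 0 is [[2, 0], [0, 0]] with rank 1, so corank 1. A Groebner basis of the Jacobian ideal J(f) in C{u,v} is {v^6, u}; counting standard monomials gives mu = 6. Corank 1: A-series; mu = 6 gives A_6.

A6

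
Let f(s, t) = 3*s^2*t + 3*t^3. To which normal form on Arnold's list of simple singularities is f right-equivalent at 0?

D_4

The Hessian of f at 0 is [[0, 0], [0, 0]] with rank 0, so corank 2. A Groebner basis of the Jacobian ideal J(f) in C{s,t} is {t^3, s^2 + 3*t^2, s*t}; counting standard monomials gives mu = 4. Corank 2; j^3 = 3*t*(s^2 + t^2) splits into three distinct lines over C (the quadratic factor has nonzero discriminant), so D_4.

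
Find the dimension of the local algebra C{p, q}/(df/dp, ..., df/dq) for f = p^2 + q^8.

The Hessian of f at 0 has rank 1. Corank 1: A-series; mu = 7 gives A_7.

7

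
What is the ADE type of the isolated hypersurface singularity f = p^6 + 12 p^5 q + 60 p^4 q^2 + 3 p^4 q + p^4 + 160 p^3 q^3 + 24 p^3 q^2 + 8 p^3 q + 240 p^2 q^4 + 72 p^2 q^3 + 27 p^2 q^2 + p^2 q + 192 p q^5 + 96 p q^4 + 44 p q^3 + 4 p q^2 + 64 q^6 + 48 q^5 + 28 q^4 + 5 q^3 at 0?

D_4

The Hessian of f at 0 is [[0, 0], [0, 0]] with rank 0, so corank 2. A Groebner basis of the Jacobian ideal J(f) in C{p,q} is {q^3, p^2 - q^2, p*q + 2*q^2}; counting standard monomials gives mu = 4. Corank 2; j^3 = q*(p^2 + 4*p*q + 5*q^2) splits into three distinct lines over C (the quadratic factor has nonzero discriminant), so D_4.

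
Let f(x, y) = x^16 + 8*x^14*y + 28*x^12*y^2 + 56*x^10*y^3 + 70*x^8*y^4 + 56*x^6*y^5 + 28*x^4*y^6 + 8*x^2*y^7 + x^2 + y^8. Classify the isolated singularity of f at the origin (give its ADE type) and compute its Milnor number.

Type A_{7}, Milnor number mu = 7.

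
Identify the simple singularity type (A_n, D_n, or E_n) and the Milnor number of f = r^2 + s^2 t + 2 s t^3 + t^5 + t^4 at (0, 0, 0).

Type D5, Milnor number mu = 5.

The Hessian of f at 0 has rank 1. Corank 2; j^3 = s^2*t has shape L^2 M (L != M), so D-series; mu = 5 gives D_5.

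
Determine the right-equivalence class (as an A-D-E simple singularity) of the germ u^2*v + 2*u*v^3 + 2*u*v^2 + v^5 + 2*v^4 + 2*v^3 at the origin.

D_4

The Hessian of f at 0 has rank 0. Corank 2; j^3 = v*(u^2 + 2*u*v + 2*v^2) splits into three distinct lines over C (the quadratic factor has nonzero discriminant), so D_4.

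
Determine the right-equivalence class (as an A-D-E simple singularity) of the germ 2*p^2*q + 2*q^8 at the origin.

D9

The Hessian of f at 0 has rank 0. Corank 2; j^3 = 2*p^2*q has shape L^2 M (L != M), so D-series; mu = 9 gives D_9.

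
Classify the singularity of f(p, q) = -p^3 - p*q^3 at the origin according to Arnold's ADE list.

E_{7}

The Hessian of f at 0 has rank 0. Corank 2; j^3 = -p^3 is a perfect cube, so E-series; the 4-jet and mu = 7 give E_7.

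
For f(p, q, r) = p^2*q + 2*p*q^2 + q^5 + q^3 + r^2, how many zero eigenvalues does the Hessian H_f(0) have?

2

Hessian at 0 has rank 1.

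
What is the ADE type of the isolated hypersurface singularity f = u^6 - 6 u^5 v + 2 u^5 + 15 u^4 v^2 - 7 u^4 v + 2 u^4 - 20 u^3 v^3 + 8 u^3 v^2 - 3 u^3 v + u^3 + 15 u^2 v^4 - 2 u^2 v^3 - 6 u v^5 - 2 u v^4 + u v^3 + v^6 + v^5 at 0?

The Hessian of f at 0 is [[0, 0], [0, 0]] with rank 0, so corank 2. A Groebner basis of the Jacobian ideal J(f) in C{u,v} is {3*u^2 + v^4 + v^3, u^3, u^2*v - u^2 - v^3/3, -5*u^2 + u*v^2 - 5*v^3/3}; counting standard monomials gives mu = 7. Corank 2; j^3 = u^3 is a perfect cube, so E-series; the 4-jet and mu = 7 give E_7.

E7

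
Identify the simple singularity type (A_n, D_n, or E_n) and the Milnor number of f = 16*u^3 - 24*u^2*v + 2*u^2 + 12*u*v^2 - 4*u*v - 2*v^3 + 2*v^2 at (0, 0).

The Hessian of f at 0 is [[4, -4], [-4, 4]] with rank 1, so corank 1. A Groebner basis of the Jacobian ideal J(f) in C{u,v} is {v^2, u - v}; counting standard monomials gives mu = 2. Corank 1: A-series; mu = 2 gives A_2.

Type A_2, Milnor number mu = 2.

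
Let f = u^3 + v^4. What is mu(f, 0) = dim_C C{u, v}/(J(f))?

6

The Hessian of f at 0 is [[0, 0], [0, 0]] with rank 0, so corank 2. A Groebner basis of the Jacobian ideal J(f) in C{u,v} is {v^3, u^2}; counting standard monomials gives mu = 6. Corank 2; j^3 = u^3 is a perfect cube, so E-series; the 4-jet and mu = 6 give E_6.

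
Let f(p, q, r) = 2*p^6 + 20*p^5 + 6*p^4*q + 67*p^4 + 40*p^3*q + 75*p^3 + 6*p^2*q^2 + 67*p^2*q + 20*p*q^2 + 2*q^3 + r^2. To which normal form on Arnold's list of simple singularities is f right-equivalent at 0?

The Hessian of f at 0 has rank 1. Corank 2; j^3 = (3*p + q)*(25*p^2 + 14*p*q + 2*q^2) splits into three distinct lines over C (the quadratic factor has nonzero discriminant), so D_4.

D_{4}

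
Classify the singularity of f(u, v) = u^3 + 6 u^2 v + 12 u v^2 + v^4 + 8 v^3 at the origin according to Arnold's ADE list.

E_6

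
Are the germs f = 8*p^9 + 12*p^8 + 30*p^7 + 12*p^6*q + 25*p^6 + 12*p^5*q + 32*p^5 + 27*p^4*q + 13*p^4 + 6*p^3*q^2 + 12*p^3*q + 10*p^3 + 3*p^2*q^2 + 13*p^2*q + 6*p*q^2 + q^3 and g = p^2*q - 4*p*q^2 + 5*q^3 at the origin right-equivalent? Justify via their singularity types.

Yes.

The Hessian of f at 0 has rank 0. Corank 2; j^3 = (2*p + q)*(5*p^2 + 4*p*q + q^2) splits into three distinct lines over C (the quadratic factor has nonzero discriminant), so D_4. The Hessian of g at 0 has rank 0. Corank 2; j^3 = q*(p^2 - 4*p*q + 5*q^2) splits into three distinct lines over C (the quadratic factor has nonzero discriminant), so D_4. Both have type D_4, hence right-equivalent.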